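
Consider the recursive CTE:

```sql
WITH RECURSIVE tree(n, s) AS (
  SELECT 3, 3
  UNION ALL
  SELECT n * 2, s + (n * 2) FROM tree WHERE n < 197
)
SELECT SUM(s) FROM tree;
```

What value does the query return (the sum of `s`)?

Base: n=3, s=3.
Iteration 1: 3 < 197 holds -> n = 3 * 2 = 6, s = 3 + 6 = 9.
Iteration 2: 6 < 197 holds -> n = 6 * 2 = 12, s = 9 + 12 = 21.
Iteration 3: 12 < 197 holds -> n = 12 * 2 = 24, s = 21 + 24 = 45.
Iteration 4: 24 < 197 holds -> n = 24 * 2 = 48, s = 45 + 48 = 93.
Iteration 5: 48 < 197 holds -> n = 48 * 2 = 96, s = 93 + 96 = 189.
Iteration 6: 96 < 197 holds -> n = 96 * 2 = 192, s = 189 + 192 = 381.
Iteration 7: 192 < 197 holds -> n = 192 * 2 = 384, s = 381 + 384 = 765.
Iteration 8: 384 < 197 fails; recursion stops.
SUM(s) = 3 + 9 + 21 + 45 + 93 + 189 + 381 + 765 = 1506.

1506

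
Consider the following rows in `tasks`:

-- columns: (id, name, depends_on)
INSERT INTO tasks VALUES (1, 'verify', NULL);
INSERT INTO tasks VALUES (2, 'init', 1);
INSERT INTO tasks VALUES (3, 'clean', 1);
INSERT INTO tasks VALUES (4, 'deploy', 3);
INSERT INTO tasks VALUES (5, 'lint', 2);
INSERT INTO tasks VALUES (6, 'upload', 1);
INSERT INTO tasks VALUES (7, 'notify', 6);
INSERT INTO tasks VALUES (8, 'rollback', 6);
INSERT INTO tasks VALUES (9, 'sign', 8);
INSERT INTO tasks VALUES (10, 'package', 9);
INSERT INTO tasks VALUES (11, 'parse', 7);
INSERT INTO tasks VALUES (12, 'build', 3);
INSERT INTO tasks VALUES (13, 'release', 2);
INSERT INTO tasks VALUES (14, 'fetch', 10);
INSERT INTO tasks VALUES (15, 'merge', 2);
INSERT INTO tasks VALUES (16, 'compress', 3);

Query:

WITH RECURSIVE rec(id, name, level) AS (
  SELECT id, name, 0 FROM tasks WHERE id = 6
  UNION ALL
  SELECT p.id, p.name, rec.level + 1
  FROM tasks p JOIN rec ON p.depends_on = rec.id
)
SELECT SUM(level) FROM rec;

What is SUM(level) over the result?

13

Base: id=6 (upload) at level 0.
Iteration 1: rows with depends_on in {6} -> notify (id 7, level 1), rollback (id 8, level 1).
Iteration 2: rows with depends_on in {7,8} -> sign (id 9, level 2), parse (id 11, level 2).
Iteration 3: rows with depends_on in {9,11} -> package (id 10, level 3).
Iteration 4: rows with depends_on in {10} -> fetch (id 14, level 4).
Iteration 5: no rows with depends_on in {14}; recursion stops.
SUM(level) = 0 + 1 + 1 + 2 + 2 + 3 + 4 = 13.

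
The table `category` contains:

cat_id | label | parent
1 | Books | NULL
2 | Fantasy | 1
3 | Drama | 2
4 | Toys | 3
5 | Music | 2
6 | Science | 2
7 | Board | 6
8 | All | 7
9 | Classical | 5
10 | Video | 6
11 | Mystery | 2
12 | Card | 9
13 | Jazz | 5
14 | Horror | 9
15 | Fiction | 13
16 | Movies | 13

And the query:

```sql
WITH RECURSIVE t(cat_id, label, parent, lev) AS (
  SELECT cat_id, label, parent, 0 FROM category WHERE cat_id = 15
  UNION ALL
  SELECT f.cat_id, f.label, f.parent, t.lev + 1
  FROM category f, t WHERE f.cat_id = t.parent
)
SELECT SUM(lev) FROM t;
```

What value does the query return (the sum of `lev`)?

10

Base: cat_id=15 (Fiction), parent=13, lev 0.
Iteration 1: join on cat_id=13 -> Jazz (id 13, parent=5, lev 1).
Iteration 2: join on cat_id=5 -> Music (id 5, parent=2, lev 2).
Iteration 3: join on cat_id=2 -> Fantasy (id 2, parent=1, lev 3).
Iteration 4: join on cat_id=1 -> Books (id 1, parent=NULL, lev 4).
Iteration 5: parent is NULL; no match; recursion stops.
SUM(lev) = 0 + 1 + 2 + 3 + 4 = 10.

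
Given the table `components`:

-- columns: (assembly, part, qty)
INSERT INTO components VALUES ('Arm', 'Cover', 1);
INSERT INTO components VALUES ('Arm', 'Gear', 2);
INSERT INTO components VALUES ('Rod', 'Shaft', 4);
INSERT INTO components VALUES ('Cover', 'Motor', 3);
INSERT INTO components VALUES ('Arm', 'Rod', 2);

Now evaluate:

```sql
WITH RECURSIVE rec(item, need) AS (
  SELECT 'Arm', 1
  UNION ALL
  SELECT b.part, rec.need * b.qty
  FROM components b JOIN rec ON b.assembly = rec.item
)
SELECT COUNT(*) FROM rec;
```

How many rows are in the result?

6

Base: (Arm, need=1).
Iteration 1: components of {Arm} -> Cover = 1*1 = 1, Gear = 1*2 = 2, Rod = 1*2 = 2.
Iteration 2: components of {Cover,Gear,Rod} -> Motor = 1*3 = 3, Shaft = 2*4 = 8.
Iteration 3: no further components; recursion stops.
Total rows emitted: 6.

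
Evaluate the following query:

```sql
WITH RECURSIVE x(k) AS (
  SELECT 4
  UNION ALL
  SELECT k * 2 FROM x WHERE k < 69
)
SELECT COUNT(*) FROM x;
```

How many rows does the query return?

Base: k=4.
Iteration 1: 4 < 69 holds -> k = 4 * 2 = 8.
Iteration 2: 8 < 69 holds -> k = 8 * 2 = 16.
Iteration 3: 16 < 69 holds -> k = 16 * 2 = 32.
Iteration 4: 32 < 69 holds -> k = 32 * 2 = 64.
Iteration 5: 64 < 69 holds -> k = 64 * 2 = 128.
Iteration 6: 128 < 69 fails; recursion stops.
Total rows emitted: 6.

6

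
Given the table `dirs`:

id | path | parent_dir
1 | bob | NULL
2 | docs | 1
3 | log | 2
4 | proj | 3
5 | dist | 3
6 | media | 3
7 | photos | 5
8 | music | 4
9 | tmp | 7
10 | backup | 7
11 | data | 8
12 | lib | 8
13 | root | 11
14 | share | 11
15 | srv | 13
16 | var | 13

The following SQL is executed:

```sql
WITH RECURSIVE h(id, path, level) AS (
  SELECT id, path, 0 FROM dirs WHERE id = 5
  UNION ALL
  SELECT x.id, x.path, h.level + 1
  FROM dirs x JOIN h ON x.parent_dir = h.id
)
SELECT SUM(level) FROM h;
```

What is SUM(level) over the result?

Base: id=5 (dist) at level 0.
Iteration 1: rows with parent_dir in {5} -> photos (id 7, level 1).
Iteration 2: rows with parent_dir in {7} -> tmp (id 9, level 2), backup (id 10, level 2).
Iteration 3: no rows with parent_dir in {9,10}; recursion stops.
SUM(level) = 0 + 1 + 2 + 2 = 5.

5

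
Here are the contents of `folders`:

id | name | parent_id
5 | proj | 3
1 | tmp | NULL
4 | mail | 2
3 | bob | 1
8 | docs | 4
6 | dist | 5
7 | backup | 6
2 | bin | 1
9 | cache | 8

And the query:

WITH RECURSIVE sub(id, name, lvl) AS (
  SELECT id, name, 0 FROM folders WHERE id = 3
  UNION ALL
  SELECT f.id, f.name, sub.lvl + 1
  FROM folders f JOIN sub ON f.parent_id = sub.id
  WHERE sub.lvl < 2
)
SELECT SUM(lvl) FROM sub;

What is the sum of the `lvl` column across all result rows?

3

Base: id=3 (bob) at lvl 0.
Iteration 1: rows with parent_id in {3} -> proj (id 5, lvl 1).
Iteration 2: rows with parent_id in {5} -> dist (id 6, lvl 2).
Iteration 3: lvl < 2 fails for all current rows; recursion stops.
SUM(lvl) = 0 + 1 + 2 = 3.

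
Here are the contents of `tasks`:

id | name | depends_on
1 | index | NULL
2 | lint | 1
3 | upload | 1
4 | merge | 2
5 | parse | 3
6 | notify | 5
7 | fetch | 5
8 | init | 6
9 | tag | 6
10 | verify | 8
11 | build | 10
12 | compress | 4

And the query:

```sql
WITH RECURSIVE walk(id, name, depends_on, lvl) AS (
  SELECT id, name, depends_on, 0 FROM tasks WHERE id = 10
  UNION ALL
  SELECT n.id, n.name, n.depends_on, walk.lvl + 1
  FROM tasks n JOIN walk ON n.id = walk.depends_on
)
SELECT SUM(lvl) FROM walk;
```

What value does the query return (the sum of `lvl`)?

Base: id=10 (verify), depends_on=8, lvl 0.
Iteration 1: join on id=8 -> init (id 8, depends_on=6, lvl 1).
Iteration 2: join on id=6 -> notify (id 6, depends_on=5, lvl 2).
Iteration 3: join on id=5 -> parse (id 5, depends_on=3, lvl 3).
Iteration 4: join on id=3 -> upload (id 3, depends_on=1, lvl 4).
Iteration 5: join on id=1 -> index (id 1, depends_on=NULL, lvl 5).
Iteration 6: depends_on is NULL; no match; recursion stops.
SUM(lvl) = 0 + 1 + 2 + 3 + 4 + 5 = 15.

15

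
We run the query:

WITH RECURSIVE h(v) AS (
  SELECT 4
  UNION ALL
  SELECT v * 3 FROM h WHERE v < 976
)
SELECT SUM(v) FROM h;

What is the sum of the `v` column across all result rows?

4372

Base: v=4.
Iteration 1: 4 < 976 holds -> v = 4 * 3 = 12.
Iteration 2: 12 < 976 holds -> v = 12 * 3 = 36.
Iteration 3: 36 < 976 holds -> v = 36 * 3 = 108.
Iteration 4: 108 < 976 holds -> v = 108 * 3 = 324.
Iteration 5: 324 < 976 holds -> v = 324 * 3 = 972.
Iteration 6: 972 < 976 holds -> v = 972 * 3 = 2916.
Iteration 7: 2916 < 976 fails; recursion stops.
SUM(v) = 4 + 12 + 36 + 108 + 324 + 972 + 2916 = 4372.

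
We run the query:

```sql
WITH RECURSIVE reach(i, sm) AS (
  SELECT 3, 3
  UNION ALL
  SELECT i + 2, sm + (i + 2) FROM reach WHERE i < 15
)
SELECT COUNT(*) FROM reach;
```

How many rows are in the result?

7

Base: i=3, sm=3.
Iteration 1: 3 < 15 holds -> i = 3 + 2 = 5, sm = 3 + 5 = 8.
Iteration 2: 5 < 15 holds -> i = 5 + 2 = 7, sm = 8 + 7 = 15.
Iteration 3: 7 < 15 holds -> i = 7 + 2 = 9, sm = 15 + 9 = 24.
Iteration 4: 9 < 15 holds -> i = 9 + 2 = 11, sm = 24 + 11 = 35.
Iteration 5: 11 < 15 holds -> i = 11 + 2 = 13, sm = 35 + 13 = 48.
Iteration 6: 13 < 15 holds -> i = 13 + 2 = 15, sm = 48 + 15 = 63.
Iteration 7: 15 < 15 fails; recursion stops.
Total rows emitted: 7.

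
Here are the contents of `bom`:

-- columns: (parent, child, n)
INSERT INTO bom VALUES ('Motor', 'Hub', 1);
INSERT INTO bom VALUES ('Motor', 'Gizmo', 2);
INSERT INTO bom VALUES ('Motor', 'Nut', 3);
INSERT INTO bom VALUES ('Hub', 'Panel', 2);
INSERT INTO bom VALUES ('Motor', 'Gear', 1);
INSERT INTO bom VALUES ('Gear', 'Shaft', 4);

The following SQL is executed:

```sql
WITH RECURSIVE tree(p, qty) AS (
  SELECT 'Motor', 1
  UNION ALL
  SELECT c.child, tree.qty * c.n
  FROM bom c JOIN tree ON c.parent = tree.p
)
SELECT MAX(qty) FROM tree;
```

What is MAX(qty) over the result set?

4

Base: (Motor, qty=1).
Iteration 1: components of {Motor} -> Gear = 1*1 = 1, Gizmo = 1*2 = 2, Hub = 1*1 = 1, Nut = 1*3 = 3.
Iteration 2: components of {Gear,Gizmo,Hub,Nut} -> Panel = 1*2 = 2, Shaft = 1*4 = 4.
Iteration 3: no further components; recursion stops.
qty values: 1, 1, 2, 3, 1, 2, 4; the maximum is 4.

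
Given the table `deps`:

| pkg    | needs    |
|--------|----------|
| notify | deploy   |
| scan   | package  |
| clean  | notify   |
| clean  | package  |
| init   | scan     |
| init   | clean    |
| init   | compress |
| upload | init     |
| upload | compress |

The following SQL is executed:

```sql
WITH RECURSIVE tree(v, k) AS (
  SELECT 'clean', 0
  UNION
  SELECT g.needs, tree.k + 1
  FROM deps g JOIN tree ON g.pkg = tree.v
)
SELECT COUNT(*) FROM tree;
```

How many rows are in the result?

4

Base: (clean, k=0).
Iteration 1: edges from {clean} -> (notify, k=1), (package, k=1).
Iteration 2: edges from {notify,package} -> (deploy, k=2).
Iteration 3: no outgoing edges from {deploy}; recursion stops.
Total rows emitted: 4.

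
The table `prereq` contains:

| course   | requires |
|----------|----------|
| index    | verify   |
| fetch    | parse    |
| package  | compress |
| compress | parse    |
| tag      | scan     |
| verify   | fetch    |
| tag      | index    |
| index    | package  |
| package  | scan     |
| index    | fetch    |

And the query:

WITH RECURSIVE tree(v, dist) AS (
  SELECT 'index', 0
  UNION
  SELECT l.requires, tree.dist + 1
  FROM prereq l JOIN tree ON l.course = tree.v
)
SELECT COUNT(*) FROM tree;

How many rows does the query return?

Base: (index, dist=0).
Iteration 1: edges from {index} -> (fetch, dist=1), (package, dist=1), (verify, dist=1).
Iteration 2: edges from {fetch,package,verify} -> (compress, dist=2), (fetch, dist=2), (parse, dist=2), (scan, dist=2).
Iteration 3: edges from {compress,fetch,parse,scan} -> (parse, dist=3). [UNION drops 1 duplicate row(s)]
Iteration 4: no outgoing edges from {parse}; recursion stops.
Total rows emitted: 9.

9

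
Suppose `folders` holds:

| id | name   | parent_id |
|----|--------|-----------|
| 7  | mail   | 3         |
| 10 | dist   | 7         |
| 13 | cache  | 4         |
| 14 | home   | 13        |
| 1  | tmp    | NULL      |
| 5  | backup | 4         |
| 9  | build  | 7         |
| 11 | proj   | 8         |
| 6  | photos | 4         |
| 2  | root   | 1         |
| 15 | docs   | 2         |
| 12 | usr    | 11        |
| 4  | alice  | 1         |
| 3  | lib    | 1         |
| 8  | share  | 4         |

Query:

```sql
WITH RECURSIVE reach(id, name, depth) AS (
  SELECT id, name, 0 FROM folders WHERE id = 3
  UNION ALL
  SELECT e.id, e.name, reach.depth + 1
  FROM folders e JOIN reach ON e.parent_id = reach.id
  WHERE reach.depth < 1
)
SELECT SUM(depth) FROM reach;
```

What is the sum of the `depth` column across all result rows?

1

Base: id=3 (lib) at depth 0.
Iteration 1: rows with parent_id in {3} -> mail (id 7, depth 1).
Iteration 2: depth < 1 fails for all current rows; recursion stops.
SUM(depth) = 0 + 1 = 1.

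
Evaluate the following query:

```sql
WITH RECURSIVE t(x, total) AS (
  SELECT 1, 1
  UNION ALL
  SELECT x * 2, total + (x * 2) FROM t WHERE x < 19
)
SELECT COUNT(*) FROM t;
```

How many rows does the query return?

6

Base: x=1, total=1.
Iteration 1: 1 < 19 holds -> x = 1 * 2 = 2, total = 1 + 2 = 3.
Iteration 2: 2 < 19 holds -> x = 2 * 2 = 4, total = 3 + 4 = 7.
Iteration 3: 4 < 19 holds -> x = 4 * 2 = 8, total = 7 + 8 = 15.
Iteration 4: 8 < 19 holds -> x = 8 * 2 = 16, total = 15 + 16 = 31.
Iteration 5: 16 < 19 holds -> x = 16 * 2 = 32, total = 31 + 32 = 63.
Iteration 6: 32 < 19 fails; recursion stops.
Total rows emitted: 6.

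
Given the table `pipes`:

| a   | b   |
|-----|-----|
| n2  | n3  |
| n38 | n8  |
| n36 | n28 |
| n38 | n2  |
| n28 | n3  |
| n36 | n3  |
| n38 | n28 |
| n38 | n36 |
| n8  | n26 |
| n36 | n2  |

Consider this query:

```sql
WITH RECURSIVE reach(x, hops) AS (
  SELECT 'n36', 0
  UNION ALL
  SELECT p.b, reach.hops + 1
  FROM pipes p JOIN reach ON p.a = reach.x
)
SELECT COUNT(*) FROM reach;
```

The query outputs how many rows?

Base: (n36, hops=0).
Iteration 1: edges from {n36} -> (n2, hops=1), (n28, hops=1), (n3, hops=1).
Iteration 2: edges from {n2,n28,n3} -> (n3, hops=2) x2. [UNION ALL keeps all 2 new rows, including repeats]
Iteration 3: no outgoing edges from {n3}; recursion stops.
Total rows emitted: 6.

6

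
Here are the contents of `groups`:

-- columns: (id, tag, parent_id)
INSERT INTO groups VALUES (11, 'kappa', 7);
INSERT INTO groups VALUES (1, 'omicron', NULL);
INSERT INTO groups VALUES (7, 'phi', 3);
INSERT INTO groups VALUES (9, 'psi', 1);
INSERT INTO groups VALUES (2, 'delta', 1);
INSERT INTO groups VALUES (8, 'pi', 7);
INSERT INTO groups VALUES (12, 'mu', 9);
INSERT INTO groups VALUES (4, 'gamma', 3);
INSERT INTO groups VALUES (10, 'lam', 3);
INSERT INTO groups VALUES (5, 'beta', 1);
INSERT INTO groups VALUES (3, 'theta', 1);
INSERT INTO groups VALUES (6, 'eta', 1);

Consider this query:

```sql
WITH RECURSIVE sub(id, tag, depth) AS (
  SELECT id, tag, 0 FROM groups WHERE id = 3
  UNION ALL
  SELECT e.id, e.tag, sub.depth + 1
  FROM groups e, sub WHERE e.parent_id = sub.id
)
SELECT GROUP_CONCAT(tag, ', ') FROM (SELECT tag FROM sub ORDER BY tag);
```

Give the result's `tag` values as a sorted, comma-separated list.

gamma, kappa, lam, phi, pi, theta

Base: id=3 (theta) at depth 0.
Iteration 1: rows with parent_id in {3} -> gamma (id 4, depth 1), phi (id 7, depth 1), lam (id 10, depth 1).
Iteration 2: rows with parent_id in {4,7,10} -> pi (id 8, depth 2), kappa (id 11, depth 2).
Iteration 3: no rows with parent_id in {8,11}; recursion stops.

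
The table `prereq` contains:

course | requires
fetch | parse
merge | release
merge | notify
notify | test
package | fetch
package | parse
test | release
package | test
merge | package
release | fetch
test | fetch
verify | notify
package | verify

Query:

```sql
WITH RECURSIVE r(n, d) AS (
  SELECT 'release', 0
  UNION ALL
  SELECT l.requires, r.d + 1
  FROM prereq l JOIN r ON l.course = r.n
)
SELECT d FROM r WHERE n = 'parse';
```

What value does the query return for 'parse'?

2

Base: (release, d=0).
Iteration 1: edges from {release} -> (fetch, d=1).
Iteration 2: edges from {fetch} -> (parse, d=2).
Iteration 3: no outgoing edges from {parse}; recursion stops.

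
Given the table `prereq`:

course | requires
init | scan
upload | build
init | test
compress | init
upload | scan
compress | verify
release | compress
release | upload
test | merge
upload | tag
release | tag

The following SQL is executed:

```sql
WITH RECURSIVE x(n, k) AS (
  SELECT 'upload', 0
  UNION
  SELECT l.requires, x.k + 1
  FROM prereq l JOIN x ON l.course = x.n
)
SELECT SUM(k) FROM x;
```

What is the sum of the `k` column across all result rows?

3

Base: (upload, k=0).
Iteration 1: edges from {upload} -> (build, k=1), (scan, k=1), (tag, k=1).
Iteration 2: no outgoing edges from {build,scan,tag}; recursion stops.
SUM(k) = 0 + 1 + 1 + 1 = 3.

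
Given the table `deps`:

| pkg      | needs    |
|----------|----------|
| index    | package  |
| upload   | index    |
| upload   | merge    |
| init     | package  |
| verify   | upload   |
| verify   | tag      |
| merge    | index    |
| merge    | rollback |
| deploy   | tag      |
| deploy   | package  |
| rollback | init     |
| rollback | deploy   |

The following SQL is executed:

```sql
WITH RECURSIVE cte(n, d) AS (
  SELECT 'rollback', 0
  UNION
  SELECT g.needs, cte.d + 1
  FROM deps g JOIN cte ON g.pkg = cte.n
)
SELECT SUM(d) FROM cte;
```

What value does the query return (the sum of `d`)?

Base: (rollback, d=0).
Iteration 1: edges from {rollback} -> (deploy, d=1), (init, d=1).
Iteration 2: edges from {deploy,init} -> (package, d=2), (tag, d=2). [UNION drops 1 duplicate row(s)]
Iteration 3: no outgoing edges from {package,tag}; recursion stops.
SUM(d) = 0 + 1 + 1 + 2 + 2 = 6.

6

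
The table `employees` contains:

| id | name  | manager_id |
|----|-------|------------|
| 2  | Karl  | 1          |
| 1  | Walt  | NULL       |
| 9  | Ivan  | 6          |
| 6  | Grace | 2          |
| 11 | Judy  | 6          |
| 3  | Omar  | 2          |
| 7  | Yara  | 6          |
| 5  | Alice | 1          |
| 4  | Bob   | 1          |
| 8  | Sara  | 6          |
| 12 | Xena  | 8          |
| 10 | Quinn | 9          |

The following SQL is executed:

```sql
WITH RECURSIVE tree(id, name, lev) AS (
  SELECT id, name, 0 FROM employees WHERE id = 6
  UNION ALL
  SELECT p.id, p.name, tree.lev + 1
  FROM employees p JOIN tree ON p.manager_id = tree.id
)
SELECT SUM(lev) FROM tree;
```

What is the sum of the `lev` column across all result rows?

Base: id=6 (Grace) at lev 0.
Iteration 1: rows with manager_id in {6} -> Yara (id 7, lev 1), Sara (id 8, lev 1), Ivan (id 9, lev 1), Judy (id 11, lev 1).
Iteration 2: rows with manager_id in {7,8,9,11} -> Quinn (id 10, lev 2), Xena (id 12, lev 2).
Iteration 3: no rows with manager_id in {10,12}; recursion stops.
SUM(lev) = 0 + 1 + 1 + 1 + 1 + 2 + 2 = 8.

8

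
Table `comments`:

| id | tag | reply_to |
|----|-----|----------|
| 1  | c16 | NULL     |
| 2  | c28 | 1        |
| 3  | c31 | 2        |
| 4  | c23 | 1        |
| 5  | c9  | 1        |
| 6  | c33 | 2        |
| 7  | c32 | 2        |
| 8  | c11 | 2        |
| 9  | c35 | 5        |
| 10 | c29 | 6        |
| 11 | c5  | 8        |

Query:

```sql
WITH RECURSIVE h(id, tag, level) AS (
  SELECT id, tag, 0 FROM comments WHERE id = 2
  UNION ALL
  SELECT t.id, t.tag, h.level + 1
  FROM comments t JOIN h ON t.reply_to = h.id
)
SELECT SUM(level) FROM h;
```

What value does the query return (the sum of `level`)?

Base: id=2 (c28) at level 0.
Iteration 1: rows with reply_to in {2} -> c31 (id 3, level 1), c33 (id 6, level 1), c32 (id 7, level 1), c11 (id 8, level 1).
Iteration 2: rows with reply_to in {3,6,7,8} -> c29 (id 10, level 2), c5 (id 11, level 2).
Iteration 3: no rows with reply_to in {10,11}; recursion stops.
SUM(level) = 0 + 1 + 1 + 1 + 1 + 2 + 2 = 8.

8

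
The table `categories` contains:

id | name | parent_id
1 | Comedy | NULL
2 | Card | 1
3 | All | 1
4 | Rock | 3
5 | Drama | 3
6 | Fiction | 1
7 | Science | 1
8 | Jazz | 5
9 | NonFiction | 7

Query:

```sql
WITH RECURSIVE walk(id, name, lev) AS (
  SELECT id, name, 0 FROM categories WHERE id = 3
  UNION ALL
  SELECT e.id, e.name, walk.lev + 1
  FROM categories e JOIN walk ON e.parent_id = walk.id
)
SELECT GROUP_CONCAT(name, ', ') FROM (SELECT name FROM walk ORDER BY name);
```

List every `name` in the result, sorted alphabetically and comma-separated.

All, Drama, Jazz, Rock

Base: id=3 (All) at lev 0.
Iteration 1: rows with parent_id in {3} -> Rock (id 4, lev 1), Drama (id 5, lev 1).
Iteration 2: rows with parent_id in {4,5} -> Jazz (id 8, lev 2).
Iteration 3: no rows with parent_id in {8}; recursion stops.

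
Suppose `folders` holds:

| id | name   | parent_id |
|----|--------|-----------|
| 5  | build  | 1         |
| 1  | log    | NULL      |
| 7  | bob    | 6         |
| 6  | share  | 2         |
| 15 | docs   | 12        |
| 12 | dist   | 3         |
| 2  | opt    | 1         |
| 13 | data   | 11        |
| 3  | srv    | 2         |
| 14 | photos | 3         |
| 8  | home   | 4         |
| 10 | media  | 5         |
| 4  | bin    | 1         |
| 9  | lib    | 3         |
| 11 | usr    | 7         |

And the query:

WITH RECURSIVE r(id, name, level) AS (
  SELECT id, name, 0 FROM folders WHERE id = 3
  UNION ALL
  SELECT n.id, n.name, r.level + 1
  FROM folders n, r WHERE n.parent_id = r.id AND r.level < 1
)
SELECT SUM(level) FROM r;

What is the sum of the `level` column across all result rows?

Base: id=3 (srv) at level 0.
Iteration 1: rows with parent_id in {3} -> lib (id 9, level 1), dist (id 12, level 1), photos (id 14, level 1).
Iteration 2: level < 1 fails for all current rows; recursion stops.
SUM(level) = 0 + 1 + 1 + 1 = 3.

3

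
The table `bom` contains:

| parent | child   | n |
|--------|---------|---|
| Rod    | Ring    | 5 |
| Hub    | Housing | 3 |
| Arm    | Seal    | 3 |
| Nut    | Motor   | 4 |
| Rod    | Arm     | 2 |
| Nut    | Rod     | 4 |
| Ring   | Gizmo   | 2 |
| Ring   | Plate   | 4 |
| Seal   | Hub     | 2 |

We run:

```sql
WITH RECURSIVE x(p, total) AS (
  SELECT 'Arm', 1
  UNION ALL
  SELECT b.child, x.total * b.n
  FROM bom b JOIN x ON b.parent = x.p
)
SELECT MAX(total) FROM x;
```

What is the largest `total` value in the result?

18

Base: (Arm, total=1).
Iteration 1: components of {Arm} -> Seal = 1*3 = 3.
Iteration 2: components of {Seal} -> Hub = 3*2 = 6.
Iteration 3: components of {Hub} -> Housing = 6*3 = 18.
Iteration 4: no further components; recursion stops.
total values: 1, 3, 6, 18; the maximum is 18.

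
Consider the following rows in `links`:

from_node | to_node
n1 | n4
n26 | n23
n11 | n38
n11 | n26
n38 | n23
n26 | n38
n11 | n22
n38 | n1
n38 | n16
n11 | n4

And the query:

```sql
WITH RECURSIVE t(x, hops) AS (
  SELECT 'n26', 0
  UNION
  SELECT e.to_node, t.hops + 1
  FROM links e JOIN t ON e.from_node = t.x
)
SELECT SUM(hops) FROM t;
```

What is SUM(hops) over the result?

11

Base: (n26, hops=0).
Iteration 1: edges from {n26} -> (n23, hops=1), (n38, hops=1).
Iteration 2: edges from {n23,n38} -> (n1, hops=2), (n16, hops=2), (n23, hops=2).
Iteration 3: edges from {n1,n16,n23} -> (n4, hops=3).
Iteration 4: no outgoing edges from {n4}; recursion stops.
SUM(hops) = 0 + 1 + 1 + 2 + 2 + 2 + 3 = 11.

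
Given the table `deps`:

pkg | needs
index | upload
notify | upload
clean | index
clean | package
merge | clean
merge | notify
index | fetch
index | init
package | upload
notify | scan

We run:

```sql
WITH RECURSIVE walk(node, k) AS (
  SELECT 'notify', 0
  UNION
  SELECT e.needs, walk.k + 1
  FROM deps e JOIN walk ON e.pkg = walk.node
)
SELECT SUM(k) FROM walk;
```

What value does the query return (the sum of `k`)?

Base: (notify, k=0).
Iteration 1: edges from {notify} -> (scan, k=1), (upload, k=1).
Iteration 2: no outgoing edges from {scan,upload}; recursion stops.
SUM(k) = 0 + 1 + 1 = 2.

2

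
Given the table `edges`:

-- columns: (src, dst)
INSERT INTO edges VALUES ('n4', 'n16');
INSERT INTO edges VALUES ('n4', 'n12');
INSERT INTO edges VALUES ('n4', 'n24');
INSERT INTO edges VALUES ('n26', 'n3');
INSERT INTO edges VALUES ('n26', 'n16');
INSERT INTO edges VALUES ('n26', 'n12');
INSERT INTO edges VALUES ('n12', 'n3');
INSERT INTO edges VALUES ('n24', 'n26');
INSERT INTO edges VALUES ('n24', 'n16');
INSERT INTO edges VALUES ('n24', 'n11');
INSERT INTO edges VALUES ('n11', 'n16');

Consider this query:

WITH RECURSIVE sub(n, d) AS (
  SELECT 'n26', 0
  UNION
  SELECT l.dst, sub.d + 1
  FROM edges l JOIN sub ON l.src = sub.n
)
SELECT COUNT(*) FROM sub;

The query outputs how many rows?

5

Base: (n26, d=0).
Iteration 1: edges from {n26} -> (n12, d=1), (n16, d=1), (n3, d=1).
Iteration 2: edges from {n12,n16,n3} -> (n3, d=2).
Iteration 3: no outgoing edges from {n3}; recursion stops.
Total rows emitted: 5.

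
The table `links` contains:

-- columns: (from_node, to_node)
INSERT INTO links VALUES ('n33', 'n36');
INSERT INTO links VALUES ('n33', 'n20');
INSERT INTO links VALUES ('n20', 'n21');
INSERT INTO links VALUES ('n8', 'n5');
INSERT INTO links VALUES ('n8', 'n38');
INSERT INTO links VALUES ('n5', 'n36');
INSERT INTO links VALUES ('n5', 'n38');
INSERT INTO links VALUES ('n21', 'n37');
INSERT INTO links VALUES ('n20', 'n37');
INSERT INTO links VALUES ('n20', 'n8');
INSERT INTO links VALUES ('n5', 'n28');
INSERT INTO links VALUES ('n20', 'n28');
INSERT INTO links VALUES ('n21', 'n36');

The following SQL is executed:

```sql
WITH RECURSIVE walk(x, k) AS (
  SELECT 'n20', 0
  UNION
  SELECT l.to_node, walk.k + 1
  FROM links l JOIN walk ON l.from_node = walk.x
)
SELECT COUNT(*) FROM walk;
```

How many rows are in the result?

12

Base: (n20, k=0).
Iteration 1: edges from {n20} -> (n21, k=1), (n28, k=1), (n37, k=1), (n8, k=1).
Iteration 2: edges from {n21,n28,n37,n8} -> (n36, k=2), (n37, k=2), (n38, k=2), (n5, k=2).
Iteration 3: edges from {n36,n37,n38,n5} -> (n28, k=3), (n36, k=3), (n38, k=3).
Iteration 4: no outgoing edges from {n28,n36,n38}; recursion stops.
Total rows emitted: 12.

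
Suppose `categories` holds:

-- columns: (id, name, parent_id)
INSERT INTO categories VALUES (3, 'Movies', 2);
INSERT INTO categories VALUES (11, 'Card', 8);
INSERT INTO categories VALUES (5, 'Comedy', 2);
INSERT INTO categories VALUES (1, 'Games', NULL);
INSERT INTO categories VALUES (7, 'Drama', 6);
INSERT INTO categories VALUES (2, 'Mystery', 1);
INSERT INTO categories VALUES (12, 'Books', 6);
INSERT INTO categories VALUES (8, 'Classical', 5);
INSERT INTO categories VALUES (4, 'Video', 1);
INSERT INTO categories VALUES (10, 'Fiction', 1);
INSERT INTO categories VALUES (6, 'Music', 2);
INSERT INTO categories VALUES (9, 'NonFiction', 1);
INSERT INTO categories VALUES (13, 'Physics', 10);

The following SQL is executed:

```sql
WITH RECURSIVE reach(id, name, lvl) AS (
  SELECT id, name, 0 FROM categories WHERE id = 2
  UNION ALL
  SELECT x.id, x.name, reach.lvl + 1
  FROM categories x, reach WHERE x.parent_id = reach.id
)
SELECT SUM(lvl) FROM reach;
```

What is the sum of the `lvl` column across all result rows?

12

Base: id=2 (Mystery) at lvl 0.
Iteration 1: rows with parent_id in {2} -> Movies (id 3, lvl 1), Comedy (id 5, lvl 1), Music (id 6, lvl 1).
Iteration 2: rows with parent_id in {3,5,6} -> Drama (id 7, lvl 2), Classical (id 8, lvl 2), Books (id 12, lvl 2).
Iteration 3: rows with parent_id in {7,8,12} -> Card (id 11, lvl 3).
Iteration 4: no rows with parent_id in {11}; recursion stops.
SUM(lvl) = 0 + 1 + 1 + 1 + 2 + 2 + 2 + 3 = 12.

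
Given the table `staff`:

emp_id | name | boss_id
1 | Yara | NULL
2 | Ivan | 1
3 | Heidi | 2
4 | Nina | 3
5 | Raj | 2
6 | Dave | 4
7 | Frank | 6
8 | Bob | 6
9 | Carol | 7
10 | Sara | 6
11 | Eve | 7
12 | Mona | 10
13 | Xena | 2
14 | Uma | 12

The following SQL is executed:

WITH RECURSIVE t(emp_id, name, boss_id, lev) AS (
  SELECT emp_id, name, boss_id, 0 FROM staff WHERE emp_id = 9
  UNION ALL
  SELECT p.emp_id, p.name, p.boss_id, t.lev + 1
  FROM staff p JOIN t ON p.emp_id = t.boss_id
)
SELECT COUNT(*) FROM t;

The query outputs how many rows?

7

Base: emp_id=9 (Carol), boss_id=7, lev 0.
Iteration 1: join on emp_id=7 -> Frank (id 7, boss_id=6, lev 1).
Iteration 2: join on emp_id=6 -> Dave (id 6, boss_id=4, lev 2).
Iteration 3: join on emp_id=4 -> Nina (id 4, boss_id=3, lev 3).
Iteration 4: join on emp_id=3 -> Heidi (id 3, boss_id=2, lev 4).
Iteration 5: join on emp_id=2 -> Ivan (id 2, boss_id=1, lev 5).
Iteration 6: join on emp_id=1 -> Yara (id 1, boss_id=NULL, lev 6).
Iteration 7: boss_id is NULL; no match; recursion stops.
Total rows emitted: 7.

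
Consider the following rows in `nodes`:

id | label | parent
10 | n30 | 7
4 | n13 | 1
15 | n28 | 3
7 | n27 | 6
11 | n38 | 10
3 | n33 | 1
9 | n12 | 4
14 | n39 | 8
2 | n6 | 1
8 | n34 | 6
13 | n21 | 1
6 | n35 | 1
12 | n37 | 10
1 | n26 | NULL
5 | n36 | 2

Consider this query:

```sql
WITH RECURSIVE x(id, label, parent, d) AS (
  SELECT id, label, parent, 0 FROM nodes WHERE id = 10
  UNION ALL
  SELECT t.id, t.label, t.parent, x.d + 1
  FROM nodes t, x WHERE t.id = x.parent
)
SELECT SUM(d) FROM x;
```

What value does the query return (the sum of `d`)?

6

Base: id=10 (n30), parent=7, d 0.
Iteration 1: join on id=7 -> n27 (id 7, parent=6, d 1).
Iteration 2: join on id=6 -> n35 (id 6, parent=1, d 2).
Iteration 3: join on id=1 -> n26 (id 1, parent=NULL, d 3).
Iteration 4: parent is NULL; no match; recursion stops.
SUM(d) = 0 + 1 + 2 + 3 = 6.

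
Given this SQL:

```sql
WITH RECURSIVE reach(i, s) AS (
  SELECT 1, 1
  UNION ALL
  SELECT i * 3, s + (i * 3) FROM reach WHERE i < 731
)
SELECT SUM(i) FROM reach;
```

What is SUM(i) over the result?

Base: i=1, s=1.
Iteration 1: 1 < 731 holds -> i = 1 * 3 = 3, s = 1 + 3 = 4.
Iteration 2: 3 < 731 holds -> i = 3 * 3 = 9, s = 4 + 9 = 13.
Iteration 3: 9 < 731 holds -> i = 9 * 3 = 27, s = 13 + 27 = 40.
Iteration 4: 27 < 731 holds -> i = 27 * 3 = 81, s = 40 + 81 = 121.
Iteration 5: 81 < 731 holds -> i = 81 * 3 = 243, s = 121 + 243 = 364.
Iteration 6: 243 < 731 holds -> i = 243 * 3 = 729, s = 364 + 729 = 1093.
Iteration 7: 729 < 731 holds -> i = 729 * 3 = 2187, s = 1093 + 2187 = 3280.
Iteration 8: 2187 < 731 fails; recursion stops.
SUM(i) = 1 + 3 + 9 + 27 + 81 + 243 + 729 + 2187 = 3280.

3280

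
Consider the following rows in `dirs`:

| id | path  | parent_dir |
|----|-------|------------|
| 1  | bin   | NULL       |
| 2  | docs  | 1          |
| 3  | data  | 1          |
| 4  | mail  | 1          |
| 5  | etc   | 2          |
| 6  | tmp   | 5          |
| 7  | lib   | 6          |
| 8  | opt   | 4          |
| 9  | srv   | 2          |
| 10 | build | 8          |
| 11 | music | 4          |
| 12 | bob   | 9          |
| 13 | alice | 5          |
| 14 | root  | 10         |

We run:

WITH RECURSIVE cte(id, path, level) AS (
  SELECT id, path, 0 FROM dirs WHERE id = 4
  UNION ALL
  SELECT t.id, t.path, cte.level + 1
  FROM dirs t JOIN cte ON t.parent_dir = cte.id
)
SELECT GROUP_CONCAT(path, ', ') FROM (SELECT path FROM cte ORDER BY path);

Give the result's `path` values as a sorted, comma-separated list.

Base: id=4 (mail) at level 0.
Iteration 1: rows with parent_dir in {4} -> opt (id 8, level 1), music (id 11, level 1).
Iteration 2: rows with parent_dir in {8,11} -> build (id 10, level 2).
Iteration 3: rows with parent_dir in {10} -> root (id 14, level 3).
Iteration 4: no rows with parent_dir in {14}; recursion stops.

build, mail, music, opt, root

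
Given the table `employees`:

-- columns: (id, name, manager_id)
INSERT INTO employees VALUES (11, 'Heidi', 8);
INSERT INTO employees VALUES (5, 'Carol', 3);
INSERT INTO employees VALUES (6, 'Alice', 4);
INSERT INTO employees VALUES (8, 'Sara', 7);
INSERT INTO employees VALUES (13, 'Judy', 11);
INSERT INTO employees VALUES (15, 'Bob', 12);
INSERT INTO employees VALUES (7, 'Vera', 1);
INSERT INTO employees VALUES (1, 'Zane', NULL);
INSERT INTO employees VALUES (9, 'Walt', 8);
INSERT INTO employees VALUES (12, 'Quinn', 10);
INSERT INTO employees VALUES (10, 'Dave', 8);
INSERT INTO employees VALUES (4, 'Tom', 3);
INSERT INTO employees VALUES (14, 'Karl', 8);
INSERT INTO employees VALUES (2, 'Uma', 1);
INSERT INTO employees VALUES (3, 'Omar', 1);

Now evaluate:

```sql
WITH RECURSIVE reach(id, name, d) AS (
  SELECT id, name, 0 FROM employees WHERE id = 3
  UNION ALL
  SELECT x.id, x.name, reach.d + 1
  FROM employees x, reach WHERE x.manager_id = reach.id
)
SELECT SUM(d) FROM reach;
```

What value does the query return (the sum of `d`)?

4

Base: id=3 (Omar) at d 0.
Iteration 1: rows with manager_id in {3} -> Tom (id 4, d 1), Carol (id 5, d 1).
Iteration 2: rows with manager_id in {4,5} -> Alice (id 6, d 2).
Iteration 3: no rows with manager_id in {6}; recursion stops.
SUM(d) = 0 + 1 + 1 + 2 = 4.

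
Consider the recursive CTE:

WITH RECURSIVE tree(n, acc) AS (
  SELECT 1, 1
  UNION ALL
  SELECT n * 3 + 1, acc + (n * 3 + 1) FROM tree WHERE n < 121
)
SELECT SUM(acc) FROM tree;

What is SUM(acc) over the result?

Base: n=1, acc=1.
Iteration 1: 1 < 121 holds -> n = 1 * 3 + 1 = 4, acc = 1 + 4 = 5.
Iteration 2: 4 < 121 holds -> n = 4 * 3 + 1 = 13, acc = 5 + 13 = 18.
Iteration 3: 13 < 121 holds -> n = 13 * 3 + 1 = 40, acc = 18 + 40 = 58.
Iteration 4: 40 < 121 holds -> n = 40 * 3 + 1 = 121, acc = 58 + 121 = 179.
Iteration 5: 121 < 121 fails; recursion stops.
SUM(acc) = 1 + 5 + 18 + 58 + 179 = 261.

261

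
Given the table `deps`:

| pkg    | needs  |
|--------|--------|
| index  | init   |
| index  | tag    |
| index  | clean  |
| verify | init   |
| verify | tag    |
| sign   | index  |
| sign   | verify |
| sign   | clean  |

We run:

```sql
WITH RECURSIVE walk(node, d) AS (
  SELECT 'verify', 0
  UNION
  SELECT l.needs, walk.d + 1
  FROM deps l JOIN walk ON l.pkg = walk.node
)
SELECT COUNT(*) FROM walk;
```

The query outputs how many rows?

3

Base: (verify, d=0).
Iteration 1: edges from {verify} -> (init, d=1), (tag, d=1).
Iteration 2: no outgoing edges from {init,tag}; recursion stops.
Total rows emitted: 3.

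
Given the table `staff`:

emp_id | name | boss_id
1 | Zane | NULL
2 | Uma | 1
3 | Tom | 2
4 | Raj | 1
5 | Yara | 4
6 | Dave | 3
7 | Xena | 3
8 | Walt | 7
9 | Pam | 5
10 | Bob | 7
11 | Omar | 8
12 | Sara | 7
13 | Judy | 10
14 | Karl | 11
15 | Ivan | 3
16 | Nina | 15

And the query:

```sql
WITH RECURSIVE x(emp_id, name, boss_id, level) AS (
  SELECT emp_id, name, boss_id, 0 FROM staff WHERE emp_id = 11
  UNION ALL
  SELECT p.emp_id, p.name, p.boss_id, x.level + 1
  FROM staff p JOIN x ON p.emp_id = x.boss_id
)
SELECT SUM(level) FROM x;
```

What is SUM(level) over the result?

15

Base: emp_id=11 (Omar), boss_id=8, level 0.
Iteration 1: join on emp_id=8 -> Walt (id 8, boss_id=7, level 1).
Iteration 2: join on emp_id=7 -> Xena (id 7, boss_id=3, level 2).
Iteration 3: join on emp_id=3 -> Tom (id 3, boss_id=2, level 3).
Iteration 4: join on emp_id=2 -> Uma (id 2, boss_id=1, level 4).
Iteration 5: join on emp_id=1 -> Zane (id 1, boss_id=NULL, level 5).
Iteration 6: boss_id is NULL; no match; recursion stops.
SUM(level) = 0 + 1 + 2 + 3 + 4 + 5 = 15.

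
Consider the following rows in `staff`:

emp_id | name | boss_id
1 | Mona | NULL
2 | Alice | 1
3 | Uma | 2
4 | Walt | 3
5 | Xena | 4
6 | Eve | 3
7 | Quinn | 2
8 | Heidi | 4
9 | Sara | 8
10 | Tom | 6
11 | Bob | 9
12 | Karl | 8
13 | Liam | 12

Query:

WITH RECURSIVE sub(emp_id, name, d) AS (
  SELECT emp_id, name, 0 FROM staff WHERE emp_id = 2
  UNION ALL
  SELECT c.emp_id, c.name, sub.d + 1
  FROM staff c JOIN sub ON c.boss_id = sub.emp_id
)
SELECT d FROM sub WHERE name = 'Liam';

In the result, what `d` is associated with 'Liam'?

5

Base: emp_id=2 (Alice) at d 0.
Iteration 1: rows with boss_id in {2} -> Uma (id 3, d 1), Quinn (id 7, d 1).
Iteration 2: rows with boss_id in {3,7} -> Walt (id 4, d 2), Eve (id 6, d 2).
Iteration 3: rows with boss_id in {4,6} -> Xena (id 5, d 3), Heidi (id 8, d 3), Tom (id 10, d 3).
Iteration 4: rows with boss_id in {5,8,10} -> Sara (id 9, d 4), Karl (id 12, d 4).
Iteration 5: rows with boss_id in {9,12} -> Bob (id 11, d 5), Liam (id 13, d 5).
Iteration 6: no rows with boss_id in {11,13}; recursion stops.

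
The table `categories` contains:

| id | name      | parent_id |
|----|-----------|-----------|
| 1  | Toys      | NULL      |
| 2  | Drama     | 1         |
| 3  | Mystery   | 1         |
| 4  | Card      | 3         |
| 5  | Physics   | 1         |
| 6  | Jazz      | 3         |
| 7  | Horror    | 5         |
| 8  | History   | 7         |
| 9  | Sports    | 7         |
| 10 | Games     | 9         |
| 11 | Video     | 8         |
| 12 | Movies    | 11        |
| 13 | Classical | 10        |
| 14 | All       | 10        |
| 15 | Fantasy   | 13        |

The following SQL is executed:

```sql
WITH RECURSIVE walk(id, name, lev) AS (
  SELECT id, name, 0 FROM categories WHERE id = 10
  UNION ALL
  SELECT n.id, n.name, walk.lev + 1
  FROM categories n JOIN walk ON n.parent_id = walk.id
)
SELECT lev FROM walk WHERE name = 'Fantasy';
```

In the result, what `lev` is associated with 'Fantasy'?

2

Base: id=10 (Games) at lev 0.
Iteration 1: rows with parent_id in {10} -> Classical (id 13, lev 1), All (id 14, lev 1).
Iteration 2: rows with parent_id in {13,14} -> Fantasy (id 15, lev 2).
Iteration 3: no rows with parent_id in {15}; recursion stops.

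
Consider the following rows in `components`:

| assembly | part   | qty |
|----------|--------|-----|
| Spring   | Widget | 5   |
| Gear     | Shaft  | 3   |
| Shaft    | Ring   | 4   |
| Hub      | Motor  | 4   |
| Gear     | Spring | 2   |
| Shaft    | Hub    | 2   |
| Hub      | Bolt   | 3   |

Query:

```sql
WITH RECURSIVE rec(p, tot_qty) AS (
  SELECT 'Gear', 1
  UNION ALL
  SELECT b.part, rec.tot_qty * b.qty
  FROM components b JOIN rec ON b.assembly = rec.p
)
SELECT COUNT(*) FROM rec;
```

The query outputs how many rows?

8

Base: (Gear, tot_qty=1).
Iteration 1: components of {Gear} -> Shaft = 1*3 = 3, Spring = 1*2 = 2.
Iteration 2: components of {Shaft,Spring} -> Hub = 3*2 = 6, Ring = 3*4 = 12, Widget = 2*5 = 10.
Iteration 3: components of {Hub,Ring,Widget} -> Bolt = 6*3 = 18, Motor = 6*4 = 24.
Iteration 4: no further components; recursion stops.
Total rows emitted: 8.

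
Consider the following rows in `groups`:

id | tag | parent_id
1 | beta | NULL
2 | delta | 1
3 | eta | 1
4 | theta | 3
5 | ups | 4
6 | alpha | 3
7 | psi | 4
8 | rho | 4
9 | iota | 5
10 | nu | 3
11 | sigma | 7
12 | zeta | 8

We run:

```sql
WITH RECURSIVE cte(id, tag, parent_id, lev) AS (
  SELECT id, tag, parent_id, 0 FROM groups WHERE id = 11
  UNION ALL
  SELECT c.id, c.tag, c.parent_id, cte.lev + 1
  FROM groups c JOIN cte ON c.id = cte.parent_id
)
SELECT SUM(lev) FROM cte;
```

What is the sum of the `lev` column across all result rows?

Base: id=11 (sigma), parent_id=7, lev 0.
Iteration 1: join on id=7 -> psi (id 7, parent_id=4, lev 1).
Iteration 2: join on id=4 -> theta (id 4, parent_id=3, lev 2).
Iteration 3: join on id=3 -> eta (id 3, parent_id=1, lev 3).
Iteration 4: join on id=1 -> beta (id 1, parent_id=NULL, lev 4).
Iteration 5: parent_id is NULL; no match; recursion stops.
SUM(lev) = 0 + 1 + 2 + 3 + 4 = 10.

10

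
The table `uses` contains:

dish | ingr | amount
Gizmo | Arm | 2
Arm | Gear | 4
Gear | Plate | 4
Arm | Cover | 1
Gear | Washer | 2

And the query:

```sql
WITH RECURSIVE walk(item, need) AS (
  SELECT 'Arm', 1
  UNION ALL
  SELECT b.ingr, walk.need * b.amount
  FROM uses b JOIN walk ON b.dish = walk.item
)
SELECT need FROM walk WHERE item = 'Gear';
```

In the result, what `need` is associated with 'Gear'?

Base: (Arm, need=1).
Iteration 1: components of {Arm} -> Cover = 1*1 = 1, Gear = 1*4 = 4.
Iteration 2: components of {Cover,Gear} -> Plate = 4*4 = 16, Washer = 4*2 = 8.
Iteration 3: no further components; recursion stops.

4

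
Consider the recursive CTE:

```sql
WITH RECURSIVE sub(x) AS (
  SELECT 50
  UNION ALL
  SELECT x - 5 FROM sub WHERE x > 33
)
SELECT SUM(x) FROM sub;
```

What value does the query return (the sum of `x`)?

Base: x=50.
Iteration 1: 50 > 33 holds -> x = 50 - 5 = 45.
Iteration 2: 45 > 33 holds -> x = 45 - 5 = 40.
Iteration 3: 40 > 33 holds -> x = 40 - 5 = 35.
Iteration 4: 35 > 33 holds -> x = 35 - 5 = 30.
Iteration 5: 30 > 33 fails; recursion stops.
SUM(x) = 50 + 45 + 40 + 35 + 30 = 200.

200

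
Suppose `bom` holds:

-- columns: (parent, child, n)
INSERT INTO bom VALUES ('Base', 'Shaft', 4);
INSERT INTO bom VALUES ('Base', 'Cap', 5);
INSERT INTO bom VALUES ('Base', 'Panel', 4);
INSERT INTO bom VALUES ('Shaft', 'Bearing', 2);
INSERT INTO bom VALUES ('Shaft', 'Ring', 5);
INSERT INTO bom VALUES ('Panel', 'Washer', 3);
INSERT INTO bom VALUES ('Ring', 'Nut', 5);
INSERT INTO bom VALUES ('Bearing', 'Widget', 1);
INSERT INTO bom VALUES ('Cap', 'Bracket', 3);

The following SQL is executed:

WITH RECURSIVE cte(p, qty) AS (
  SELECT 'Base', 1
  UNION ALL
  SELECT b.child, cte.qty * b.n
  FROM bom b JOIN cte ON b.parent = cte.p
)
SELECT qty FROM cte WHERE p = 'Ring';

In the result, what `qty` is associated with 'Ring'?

20

Base: (Base, qty=1).
Iteration 1: components of {Base} -> Cap = 1*5 = 5, Panel = 1*4 = 4, Shaft = 1*4 = 4.
Iteration 2: components of {Cap,Panel,Shaft} -> Bearing = 4*2 = 8, Bracket = 5*3 = 15, Ring = 4*5 = 20, Washer = 4*3 = 12.
Iteration 3: components of {Bearing,Bracket,Ring,Washer} -> Nut = 20*5 = 100, Widget = 8*1 = 8.
Iteration 4: no further components; recursion stops.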